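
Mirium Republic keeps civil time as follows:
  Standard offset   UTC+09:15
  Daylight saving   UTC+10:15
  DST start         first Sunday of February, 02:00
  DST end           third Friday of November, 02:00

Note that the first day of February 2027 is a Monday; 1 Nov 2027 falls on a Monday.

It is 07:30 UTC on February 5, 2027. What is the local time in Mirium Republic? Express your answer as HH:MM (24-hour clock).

16:45

1 February 2027 is a Monday, so the first Sunday is February 7.
1 November 2027 is a Monday, so the first Friday is November 5 and the third is November 19.
At the standard offset (UTC+09:15), 07:30 UTC + 9h15m = 16:45 Mirium Republic standard time.
The standard-time date in Mirium Republic, February 5, 2027, is outside the daylight-saving period (7 February – 19 November), so Mirium Republic is on standard time, UTC+09:15.
07:30 UTC + 9h15m = 16:45 local.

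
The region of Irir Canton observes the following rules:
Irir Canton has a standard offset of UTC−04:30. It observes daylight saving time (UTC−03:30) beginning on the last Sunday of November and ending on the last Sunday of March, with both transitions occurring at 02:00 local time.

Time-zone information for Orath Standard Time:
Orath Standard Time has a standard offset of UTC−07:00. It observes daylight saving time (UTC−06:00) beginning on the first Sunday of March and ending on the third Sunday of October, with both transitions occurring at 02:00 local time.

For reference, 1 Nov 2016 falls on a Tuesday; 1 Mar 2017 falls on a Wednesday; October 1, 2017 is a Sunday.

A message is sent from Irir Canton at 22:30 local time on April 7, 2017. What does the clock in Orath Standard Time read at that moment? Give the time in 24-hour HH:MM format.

1 November 2016 is a Tuesday, so Sundays fall on 6, 13, 20, 27; the last is November 27.
1 March 2017 is a Wednesday, so Sundays fall on 5, 12, 19, 26; the last is March 26.
April 7, 2017 does not fall between 27 November 2016 and 26 March 2017, so daylight saving is not in effect and Irir Canton is at UTC−04:30.
22:30 Irir Canton + 4h30m = 03:00 UTC (rolling into the next day, 8 April 2017).
1 March 2017 is a Wednesday, so the first Sunday is March 5.
1 October 2017 is a Sunday, so the first Sunday is October 1 and the third is October 15.
At the standard offset (UTC−07:00), 03:00 UTC − 7h = 20:00 Orath Standard Time standard time (rolling into the previous day, 7 April 2017).
The standard-time date in Orath Standard Time, April 7, 2017, lies within the daylight-saving period (5 March – 15 October), so Orath Standard Time is on daylight time, UTC−06:00.
03:00 UTC − 6h = 21:00 Orath Standard Time (rolling into the previous day, 7 April 2017).

21:00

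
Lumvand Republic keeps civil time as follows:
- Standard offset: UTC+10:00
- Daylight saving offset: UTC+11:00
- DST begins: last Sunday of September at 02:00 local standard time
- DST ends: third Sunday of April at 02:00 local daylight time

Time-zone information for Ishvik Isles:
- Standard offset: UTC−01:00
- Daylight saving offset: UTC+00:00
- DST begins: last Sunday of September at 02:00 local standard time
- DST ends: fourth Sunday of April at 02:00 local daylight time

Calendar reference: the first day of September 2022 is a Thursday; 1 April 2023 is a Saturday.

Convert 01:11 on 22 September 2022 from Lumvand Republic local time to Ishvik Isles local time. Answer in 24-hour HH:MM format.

14:11

1 September 2022 is a Thursday, so Sundays fall on 4, 11, 18, 25; the last is September 25.
1 April 2023 is a Saturday, so the first Sunday is April 2 and the third is April 16.
22 September 2022 does not fall between 25 September 2022 and 16 April 2023, so daylight saving is not in effect and Lumvand Republic is at UTC+10:00.
01:11 Lumvand Republic − 10h = 15:11 UTC (rolling into the previous day, 21 September 2022).
1 September 2022 is a Thursday, so Sundays fall on 4, 11, 18, 25; the last is September 25.
1 April 2023 is a Saturday, so the first Sunday is April 2 and the fourth is April 23.
At the standard offset (UTC−01:00), 15:11 UTC − 1h = 14:11 Ishvik Isles standard time.
Daylight saving runs 25 September 2022 – 23 April 2023; the standard-time date in Ishvik Isles, 21 September 2022, is outside that window, so Ishvik Isles is on standard time at UTC−01:00.
15:11 UTC − 1h = 14:11 Ishvik Isles.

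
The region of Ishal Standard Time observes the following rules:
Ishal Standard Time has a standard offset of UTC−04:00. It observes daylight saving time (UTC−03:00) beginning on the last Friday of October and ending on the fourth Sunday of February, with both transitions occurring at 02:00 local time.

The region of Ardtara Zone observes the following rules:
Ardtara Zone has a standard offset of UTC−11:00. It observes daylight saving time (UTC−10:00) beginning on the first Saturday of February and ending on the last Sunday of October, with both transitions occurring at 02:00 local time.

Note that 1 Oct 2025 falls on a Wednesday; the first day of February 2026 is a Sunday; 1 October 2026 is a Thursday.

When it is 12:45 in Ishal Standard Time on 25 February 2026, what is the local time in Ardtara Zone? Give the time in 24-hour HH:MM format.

06:45

1 October 2025 is a Wednesday, so Fridays fall on 3, 10, 17, 24, 31; the last is October 31.
1 February 2026 is a Sunday, so the first Sunday is February 1 and the fourth is February 22.
25 February 2026 does not fall between 31 October 2025 and 22 February 2026, so daylight saving is not in effect and Ishal Standard Time is at UTC−04:00.
12:45 Ishal Standard Time + 4h = 16:45 UTC.
1 February 2026 is a Sunday, so the first Saturday is February 7.
1 October 2026 is a Thursday, so Sundays fall on 4, 11, 18, 25; the last is October 25.
At the standard offset (UTC−11:00), 16:45 UTC − 11h = 05:45 Ardtara Zone standard time.
Daylight saving runs 7 February – 25 October; the standard-time date in Ardtara Zone, 25 February 2026, is inside that window, so Ardtara Zone is at UTC−10:00.
16:45 UTC − 10h = 06:45 Ardtara Zone.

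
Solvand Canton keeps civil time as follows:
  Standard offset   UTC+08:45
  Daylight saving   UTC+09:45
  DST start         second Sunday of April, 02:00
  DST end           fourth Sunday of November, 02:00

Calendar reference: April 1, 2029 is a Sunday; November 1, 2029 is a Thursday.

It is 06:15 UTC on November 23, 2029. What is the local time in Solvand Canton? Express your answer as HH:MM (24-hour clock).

1 April 2029 is a Sunday, so the first Sunday is April 1 and the second is April 8.
1 November 2029 is a Thursday, so the first Sunday is November 4 and the fourth is November 25.
At the standard offset (UTC+08:45), 06:15 UTC + 8h45m = 15:00 Solvand Canton standard time.
Daylight saving runs 8 April – 25 November; the standard-time date in Solvand Canton, November 23, 2029, is inside that window, so Solvand Canton is at UTC+09:45.
06:15 UTC + 9h45m = 16:00 local.

16:00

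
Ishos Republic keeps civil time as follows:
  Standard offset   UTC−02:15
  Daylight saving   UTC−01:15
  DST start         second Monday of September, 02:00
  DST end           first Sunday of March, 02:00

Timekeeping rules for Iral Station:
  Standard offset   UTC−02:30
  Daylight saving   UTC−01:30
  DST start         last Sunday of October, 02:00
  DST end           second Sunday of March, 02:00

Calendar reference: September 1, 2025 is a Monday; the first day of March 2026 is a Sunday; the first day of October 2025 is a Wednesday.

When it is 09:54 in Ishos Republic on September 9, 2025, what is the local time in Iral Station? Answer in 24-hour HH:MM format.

08:39

1 September 2025 is a Monday, so the first Monday is September 1 and the second is September 8.
1 March 2026 is a Sunday, so the first Sunday is March 1.
September 9, 2025 lies within the daylight-saving period (8 September 2025 – 1 March 2026), so Ishos Republic is on daylight time, UTC−01:15.
09:54 Ishos Republic + 1h15m = 11:09 UTC.
1 October 2025 is a Wednesday, so Sundays fall on 5, 12, 19, 26; the last is October 26.
1 March 2026 is a Sunday, so the first Sunday is March 1 and the second is March 8.
At the standard offset (UTC−02:30), 11:09 UTC − 2h30m = 08:39 Iral Station standard time.
The standard-time date in Iral Station, September 9, 2025, is outside the daylight-saving period (26 October 2025 – 8 March 2026), so Iral Station is on standard time, UTC−02:30.
11:09 UTC − 2h30m = 08:39 Iral Station.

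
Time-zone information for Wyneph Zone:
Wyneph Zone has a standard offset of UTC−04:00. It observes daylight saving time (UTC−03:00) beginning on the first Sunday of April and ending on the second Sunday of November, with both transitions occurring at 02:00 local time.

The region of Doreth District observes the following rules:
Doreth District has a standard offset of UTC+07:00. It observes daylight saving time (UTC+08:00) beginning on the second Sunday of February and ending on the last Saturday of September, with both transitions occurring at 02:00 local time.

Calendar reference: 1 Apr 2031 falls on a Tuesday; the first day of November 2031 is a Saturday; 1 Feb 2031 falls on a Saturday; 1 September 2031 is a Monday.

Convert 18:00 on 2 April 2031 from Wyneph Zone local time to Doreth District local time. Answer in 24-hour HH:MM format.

06:00

1 April 2031 is a Tuesday, so the first Sunday is April 6.
1 November 2031 is a Saturday, so the first Sunday is November 2 and the second is November 9.
2 April 2031 does not fall between 6 April and 9 November, so daylight saving is not in effect and Wyneph Zone is at UTC−04:00.
18:00 Wyneph Zone + 4h = 22:00 UTC.
1 February 2031 is a Saturday, so the first Sunday is February 2 and the second is February 9.
1 September 2031 is a Monday, so Saturdays fall on 6, 13, 20, 27; the last is September 27.
At the standard offset (UTC+07:00), 22:00 UTC + 7h = 05:00 Doreth District standard time (rolling into the next day, 3 April 2031).
Daylight saving runs 9 February – 27 September; the standard-time date in Doreth District, 3 April 2031, is inside that window, so Doreth District is at UTC+08:00.
22:00 UTC + 8h = 06:00 Doreth District (rolling into the next day, 3 April 2031).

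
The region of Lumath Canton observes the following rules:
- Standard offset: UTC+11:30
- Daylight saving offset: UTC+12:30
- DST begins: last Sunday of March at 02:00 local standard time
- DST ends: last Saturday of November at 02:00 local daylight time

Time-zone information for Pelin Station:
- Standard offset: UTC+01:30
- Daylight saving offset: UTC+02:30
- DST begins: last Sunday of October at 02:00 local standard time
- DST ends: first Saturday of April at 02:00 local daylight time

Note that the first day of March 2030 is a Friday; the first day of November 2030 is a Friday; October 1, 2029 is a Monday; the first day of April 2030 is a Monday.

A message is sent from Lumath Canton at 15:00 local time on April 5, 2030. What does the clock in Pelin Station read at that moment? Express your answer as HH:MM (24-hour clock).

1 March 2030 is a Friday, so Sundays fall on 3, 10, 17, 24, 31; the last is March 31.
1 November 2030 is a Friday, so Saturdays fall on 2, 9, 16, 23, 30; the last is November 30.
April 5, 2030 falls between 31 March and 30 November, so daylight saving is in effect and Lumath Canton is at UTC+12:30.
15:00 Lumath Canton − 12h30m = 02:30 UTC.
1 October 2029 is a Monday, so Sundays fall on 7, 14, 21, 28; the last is October 28.
1 April 2030 is a Monday, so the first Saturday is April 6.
At the standard offset (UTC+01:30), 02:30 UTC + 1h30m = 04:00 Pelin Station standard time.
Daylight saving runs 28 October 2029 – 6 April 2030; the standard-time date in Pelin Station, April 5, 2030, is inside that window, so Pelin Station is at UTC+02:30.
02:30 UTC + 2h30m = 05:00 Pelin Station.

05:00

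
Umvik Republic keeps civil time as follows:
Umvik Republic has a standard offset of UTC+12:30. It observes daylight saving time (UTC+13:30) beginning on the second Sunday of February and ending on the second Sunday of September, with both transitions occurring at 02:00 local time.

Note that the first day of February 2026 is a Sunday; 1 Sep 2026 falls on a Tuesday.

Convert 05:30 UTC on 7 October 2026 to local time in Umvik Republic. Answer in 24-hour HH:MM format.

18:00

1 February 2026 is a Sunday, so the first Sunday is February 1 and the second is February 8.
1 September 2026 is a Tuesday, so the first Sunday is September 6 and the second is September 13.
At the standard offset (UTC+12:30), 05:30 UTC + 12h30m = 18:00 Umvik Republic standard time.
Daylight saving runs 8 February – 13 September; the standard-time date in Umvik Republic, 7 October 2026, is outside that window, so Umvik Republic is on standard time at UTC+12:30.
05:30 UTC + 12h30m = 18:00 local.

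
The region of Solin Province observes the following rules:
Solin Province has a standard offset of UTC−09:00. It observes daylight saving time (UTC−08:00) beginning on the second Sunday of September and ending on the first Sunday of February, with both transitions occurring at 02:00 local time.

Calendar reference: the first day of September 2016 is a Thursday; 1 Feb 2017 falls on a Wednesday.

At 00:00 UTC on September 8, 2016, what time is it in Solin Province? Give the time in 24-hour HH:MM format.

15:00

1 September 2016 is a Thursday, so the first Sunday is September 4 and the second is September 11.
1 February 2017 is a Wednesday, so the first Sunday is February 5.
At the standard offset (UTC−09:00), 00:00 UTC − 9h = 15:00 Solin Province standard time (rolling into the previous day, 7 September 2016).
Daylight saving runs 11 September 2016 – 5 February 2017; the standard-time date in Solin Province, September 7, 2016, is outside that window, so Solin Province is on standard time at UTC−09:00.
00:00 UTC − 9h = 15:00 local (rolling into the previous day, 7 September 2016).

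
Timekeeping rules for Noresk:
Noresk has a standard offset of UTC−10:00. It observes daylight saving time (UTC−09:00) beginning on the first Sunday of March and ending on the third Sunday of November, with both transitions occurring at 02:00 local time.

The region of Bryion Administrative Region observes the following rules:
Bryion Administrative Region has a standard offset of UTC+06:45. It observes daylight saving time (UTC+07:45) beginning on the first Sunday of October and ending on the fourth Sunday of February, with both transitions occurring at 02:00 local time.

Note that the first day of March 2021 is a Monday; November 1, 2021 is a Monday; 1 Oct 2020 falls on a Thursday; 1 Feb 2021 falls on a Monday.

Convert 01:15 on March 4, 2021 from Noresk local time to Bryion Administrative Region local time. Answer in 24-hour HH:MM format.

18:00

1 March 2021 is a Monday, so the first Sunday is March 7.
1 November 2021 is a Monday, so the first Sunday is November 7 and the third is November 21.
March 4, 2021 is outside the daylight-saving period (7 March – 21 November), so Noresk is on standard time, UTC−10:00.
01:15 Noresk + 10h = 11:15 UTC.
1 October 2020 is a Thursday, so the first Sunday is October 4.
1 February 2021 is a Monday, so the first Sunday is February 7 and the fourth is February 28.
At the standard offset (UTC+06:45), 11:15 UTC + 6h45m = 18:00 Bryion Administrative Region standard time.
The standard-time date in Bryion Administrative Region, March 4, 2021, does not fall between 4 October 2020 and 28 February 2021, so daylight saving is not in effect and Bryion Administrative Region is at UTC+06:45.
11:15 UTC + 6h45m = 18:00 Bryion Administrative Region.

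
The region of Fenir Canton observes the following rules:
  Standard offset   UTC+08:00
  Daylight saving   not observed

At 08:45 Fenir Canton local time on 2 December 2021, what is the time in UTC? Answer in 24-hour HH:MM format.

00:45

Fenir Canton stays on UTC+08:00 all year.
08:45 local − 8h = 00:45 UTC.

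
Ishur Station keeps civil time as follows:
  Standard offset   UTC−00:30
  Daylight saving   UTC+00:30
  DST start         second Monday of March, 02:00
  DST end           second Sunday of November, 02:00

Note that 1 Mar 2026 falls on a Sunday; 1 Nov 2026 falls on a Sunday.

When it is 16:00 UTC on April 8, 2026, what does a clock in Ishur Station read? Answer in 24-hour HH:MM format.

16:30

1 March 2026 is a Sunday, so the first Monday is March 2 and the second is March 9.
1 November 2026 is a Sunday, so the first Sunday is November 1 and the second is November 8.
At the standard offset (UTC−00:30), 16:00 UTC − 0h30m = 15:30 Ishur Station standard time.
The standard-time date in Ishur Station, April 8, 2026, lies within the daylight-saving period (9 March – 8 November), so Ishur Station is on daylight time, UTC+00:30.
16:00 UTC + 0h30m = 16:30 local.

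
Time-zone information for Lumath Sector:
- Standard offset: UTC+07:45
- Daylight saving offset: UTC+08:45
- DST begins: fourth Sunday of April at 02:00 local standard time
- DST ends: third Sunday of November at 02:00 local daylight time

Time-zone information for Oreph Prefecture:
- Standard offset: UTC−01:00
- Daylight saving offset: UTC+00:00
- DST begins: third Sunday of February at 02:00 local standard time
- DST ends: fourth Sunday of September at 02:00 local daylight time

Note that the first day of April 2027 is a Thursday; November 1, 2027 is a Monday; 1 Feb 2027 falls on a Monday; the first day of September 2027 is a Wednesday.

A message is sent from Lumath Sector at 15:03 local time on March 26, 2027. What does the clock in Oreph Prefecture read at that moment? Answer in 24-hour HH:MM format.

07:18

1 April 2027 is a Thursday, so the first Sunday is April 4 and the fourth is April 25.
1 November 2027 is a Monday, so the first Sunday is November 7 and the third is November 21.
March 26, 2027 does not fall between 25 April and 21 November, so daylight saving is not in effect and Lumath Sector is at UTC+07:45.
15:03 Lumath Sector − 7h45m = 07:18 UTC.
1 February 2027 is a Monday, so the first Sunday is February 7 and the third is February 21.
1 September 2027 is a Wednesday, so the first Sunday is September 5 and the fourth is September 26.
At the standard offset (UTC−01:00), 07:18 UTC − 1h = 06:18 Oreph Prefecture standard time.
Daylight saving runs 21 February – 26 September; the standard-time date in Oreph Prefecture, March 26, 2027, is inside that window, so Oreph Prefecture is at UTC+00:00.
07:18 UTC + 0h = 07:18 Oreph Prefecture.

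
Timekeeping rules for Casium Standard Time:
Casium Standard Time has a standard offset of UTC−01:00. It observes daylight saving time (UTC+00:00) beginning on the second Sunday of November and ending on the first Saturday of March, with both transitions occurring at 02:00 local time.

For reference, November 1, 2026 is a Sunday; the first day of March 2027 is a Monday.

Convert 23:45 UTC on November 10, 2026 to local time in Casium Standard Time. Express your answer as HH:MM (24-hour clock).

23:45

1 November 2026 is a Sunday, so the first Sunday is November 1 and the second is November 8.
1 March 2027 is a Monday, so the first Saturday is March 6.
At the standard offset (UTC−01:00), 23:45 UTC − 1h = 22:45 Casium Standard Time standard time.
The standard-time date in Casium Standard Time, November 10, 2026, falls between 8 November 2026 and 6 March 2027, so daylight saving is in effect and Casium Standard Time is at UTC+00:00.
23:45 UTC + 0h = 23:45 local.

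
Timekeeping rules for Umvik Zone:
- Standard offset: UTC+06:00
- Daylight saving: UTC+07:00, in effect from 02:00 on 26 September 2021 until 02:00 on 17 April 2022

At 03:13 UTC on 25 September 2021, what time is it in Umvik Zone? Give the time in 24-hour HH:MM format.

At the standard offset (UTC+06:00), 03:13 UTC + 6h = 09:13 Umvik Zone standard time.
The standard-time date in Umvik Zone, 25 September 2021, is outside the daylight-saving period (26 September 2021 – 17 April 2022), so Umvik Zone is on standard time, UTC+06:00.
03:13 UTC + 6h = 09:13 local.

09:13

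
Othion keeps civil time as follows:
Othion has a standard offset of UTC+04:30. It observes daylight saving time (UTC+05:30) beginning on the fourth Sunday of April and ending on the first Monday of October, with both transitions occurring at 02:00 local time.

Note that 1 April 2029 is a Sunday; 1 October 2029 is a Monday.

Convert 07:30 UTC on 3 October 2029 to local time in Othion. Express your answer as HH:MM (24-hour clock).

1 April 2029 is a Sunday, so the first Sunday is April 1 and the fourth is April 22.
1 October 2029 is a Monday, so the first Monday is October 1.
At the standard offset (UTC+04:30), 07:30 UTC + 4h30m = 12:00 Othion standard time.
The standard-time date in Othion, 3 October 2029, does not fall between 22 April and 1 October, so daylight saving is not in effect and Othion is at UTC+04:30.
07:30 UTC + 4h30m = 12:00 local.

12:00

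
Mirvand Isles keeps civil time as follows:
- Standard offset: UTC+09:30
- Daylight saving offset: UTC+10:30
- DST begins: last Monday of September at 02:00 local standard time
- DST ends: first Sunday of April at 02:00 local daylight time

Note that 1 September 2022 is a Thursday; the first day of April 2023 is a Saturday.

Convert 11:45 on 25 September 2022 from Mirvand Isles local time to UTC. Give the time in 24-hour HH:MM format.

02:15

1 September 2022 is a Thursday, so Mondays fall on 5, 12, 19, 26; the last is September 26.
1 April 2023 is a Saturday, so the first Sunday is April 2.
25 September 2022 is outside the daylight-saving period (26 September 2022 – 2 April 2023), so Mirvand Isles is on standard time, UTC+09:30.
11:45 local − 9h30m = 02:15 UTC.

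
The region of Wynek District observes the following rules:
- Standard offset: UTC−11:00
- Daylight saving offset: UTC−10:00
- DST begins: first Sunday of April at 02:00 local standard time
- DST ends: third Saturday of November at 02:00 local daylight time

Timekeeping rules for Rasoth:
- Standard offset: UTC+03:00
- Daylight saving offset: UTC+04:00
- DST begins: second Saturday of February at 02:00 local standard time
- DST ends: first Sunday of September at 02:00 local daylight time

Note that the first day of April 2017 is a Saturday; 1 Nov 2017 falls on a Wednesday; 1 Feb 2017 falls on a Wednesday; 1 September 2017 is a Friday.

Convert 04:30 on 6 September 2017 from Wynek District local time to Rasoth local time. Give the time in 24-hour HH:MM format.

17:30

1 April 2017 is a Saturday, so the first Sunday is April 2.
1 November 2017 is a Wednesday, so the first Saturday is November 4 and the third is November 18.
6 September 2017 falls between 2 April and 18 November, so daylight saving is in effect and Wynek District is at UTC−10:00.
04:30 Wynek District + 10h = 14:30 UTC.
1 February 2017 is a Wednesday, so the first Saturday is February 4 and the second is February 11.
1 September 2017 is a Friday, so the first Sunday is September 3.
At the standard offset (UTC+03:00), 14:30 UTC + 3h = 17:30 Rasoth standard time.
Daylight saving runs 11 February – 3 September; the standard-time date in Rasoth, 6 September 2017, is outside that window, so Rasoth is on standard time at UTC+03:00.
14:30 UTC + 3h = 17:30 Rasoth.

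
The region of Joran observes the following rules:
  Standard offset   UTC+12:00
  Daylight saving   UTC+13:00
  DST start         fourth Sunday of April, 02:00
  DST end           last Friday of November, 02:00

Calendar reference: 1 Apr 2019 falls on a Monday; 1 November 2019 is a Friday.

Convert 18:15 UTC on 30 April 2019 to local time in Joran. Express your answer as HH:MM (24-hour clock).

07:15

1 April 2019 is a Monday, so the first Sunday is April 7 and the fourth is April 28.
1 November 2019 is a Friday, so Fridays fall on 1, 8, 15, 22, 29; the last is November 29.
At the standard offset (UTC+12:00), 18:15 UTC + 12h = 06:15 Joran standard time (rolling into the next day, 1 May 2019).
The standard-time date in Joran, 1 May 2019, lies within the daylight-saving period (28 April – 29 November), so Joran is on daylight time, UTC+13:00.
18:15 UTC + 13h = 07:15 local (rolling into the next day, 1 May 2019).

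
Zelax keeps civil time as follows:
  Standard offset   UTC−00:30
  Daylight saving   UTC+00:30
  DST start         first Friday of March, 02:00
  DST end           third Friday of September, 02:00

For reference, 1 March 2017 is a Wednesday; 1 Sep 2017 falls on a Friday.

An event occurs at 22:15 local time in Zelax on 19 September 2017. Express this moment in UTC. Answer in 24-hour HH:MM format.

22:45

1 March 2017 is a Wednesday, so the first Friday is March 3.
1 September 2017 is a Friday, so the first Friday is September 1 and the third is September 15.
Daylight saving runs 3 March – 15 September; 19 September 2017 is outside that window, so Zelax is on standard time at UTC−00:30.
22:15 local + 0h30m = 22:45 UTC.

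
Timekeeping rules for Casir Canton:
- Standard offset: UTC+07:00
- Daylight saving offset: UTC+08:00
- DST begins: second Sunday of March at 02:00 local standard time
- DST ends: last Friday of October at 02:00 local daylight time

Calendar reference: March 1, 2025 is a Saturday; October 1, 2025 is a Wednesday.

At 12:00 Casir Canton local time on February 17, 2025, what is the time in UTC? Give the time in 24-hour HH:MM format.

1 March 2025 is a Saturday, so the first Sunday is March 2 and the second is March 9.
1 October 2025 is a Wednesday, so Fridays fall on 3, 10, 17, 24, 31; the last is October 31.
February 17, 2025 does not fall between 9 March and 31 October, so daylight saving is not in effect and Casir Canton is at UTC+07:00.
12:00 local − 7h = 05:00 UTC.

05:00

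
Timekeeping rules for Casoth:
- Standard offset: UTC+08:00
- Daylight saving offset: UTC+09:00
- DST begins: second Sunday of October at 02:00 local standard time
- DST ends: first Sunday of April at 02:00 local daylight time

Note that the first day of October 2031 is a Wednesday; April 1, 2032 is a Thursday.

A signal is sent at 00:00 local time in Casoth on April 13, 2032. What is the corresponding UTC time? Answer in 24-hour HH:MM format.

16:00

1 October 2031 is a Wednesday, so the first Sunday is October 5 and the second is October 12.
1 April 2032 is a Thursday, so the first Sunday is April 4.
April 13, 2032 is outside the daylight-saving period (12 October 2031 – 4 April 2032), so Casoth is on standard time, UTC+08:00.
00:00 local − 8h = 16:00 UTC (rolling into the previous day, 12 April 2032).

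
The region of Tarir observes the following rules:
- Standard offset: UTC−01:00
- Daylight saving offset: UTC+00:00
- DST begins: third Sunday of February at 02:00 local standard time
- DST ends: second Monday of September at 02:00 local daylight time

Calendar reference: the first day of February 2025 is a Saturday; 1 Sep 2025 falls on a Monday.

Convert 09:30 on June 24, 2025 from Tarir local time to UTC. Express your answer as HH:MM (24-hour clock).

1 February 2025 is a Saturday, so the first Sunday is February 2 and the third is February 16.
1 September 2025 is a Monday, so the first Monday is September 1 and the second is September 8.
June 24, 2025 falls between 16 February and 8 September, so daylight saving is in effect and Tarir is at UTC+00:00.
09:30 local − 0h = 09:30 UTC.

09:30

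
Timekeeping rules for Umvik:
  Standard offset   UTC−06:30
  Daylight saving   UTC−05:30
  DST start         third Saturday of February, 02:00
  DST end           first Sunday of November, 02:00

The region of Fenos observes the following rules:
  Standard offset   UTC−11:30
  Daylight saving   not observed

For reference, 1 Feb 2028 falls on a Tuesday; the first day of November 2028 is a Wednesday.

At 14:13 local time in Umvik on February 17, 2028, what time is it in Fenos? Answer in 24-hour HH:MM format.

1 February 2028 is a Tuesday, so the first Saturday is February 5 and the third is February 19.
1 November 2028 is a Wednesday, so the first Sunday is November 5.
Daylight saving runs 19 February – 5 November; February 17, 2028 is outside that window, so Umvik is on standard time at UTC−06:30.
14:13 Umvik + 6h30m = 20:43 UTC.
Fenos has no daylight saving, so its offset is UTC−11:30 year-round.
20:43 UTC − 11h30m = 09:13 Fenos.

09:13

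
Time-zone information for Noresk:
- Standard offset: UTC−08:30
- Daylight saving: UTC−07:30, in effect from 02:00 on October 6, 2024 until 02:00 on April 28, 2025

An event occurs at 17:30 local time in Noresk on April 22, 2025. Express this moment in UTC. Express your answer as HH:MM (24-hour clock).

Daylight saving runs 6 October 2024 – 28 April 2025; April 22, 2025 is inside that window, so Noresk is at UTC−07:30.
17:30 local + 7h30m = 01:00 UTC (rolling into the next day, 23 April 2025).

01:00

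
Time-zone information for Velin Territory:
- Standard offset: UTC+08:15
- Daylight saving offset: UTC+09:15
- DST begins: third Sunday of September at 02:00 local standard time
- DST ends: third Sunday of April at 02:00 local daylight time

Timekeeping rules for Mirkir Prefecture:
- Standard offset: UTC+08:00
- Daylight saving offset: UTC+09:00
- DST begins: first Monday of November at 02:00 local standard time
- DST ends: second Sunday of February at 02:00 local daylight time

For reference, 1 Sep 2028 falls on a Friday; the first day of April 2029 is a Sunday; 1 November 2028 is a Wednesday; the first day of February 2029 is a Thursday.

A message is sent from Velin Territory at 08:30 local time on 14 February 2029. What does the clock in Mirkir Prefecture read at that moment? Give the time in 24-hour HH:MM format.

1 September 2028 is a Friday, so the first Sunday is September 3 and the third is September 17.
1 April 2029 is a Sunday, so the first Sunday is April 1 and the third is April 15.
14 February 2029 lies within the daylight-saving period (17 September 2028 – 15 April 2029), so Velin Territory is on daylight time, UTC+09:15.
08:30 Velin Territory − 9h15m = 23:15 UTC (rolling into the previous day, 13 February 2029).
1 November 2028 is a Wednesday, so the first Monday is November 6.
1 February 2029 is a Thursday, so the first Sunday is February 4 and the second is February 11.
At the standard offset (UTC+08:00), 23:15 UTC + 8h = 07:15 Mirkir Prefecture standard time (rolling into the next day, 14 February 2029).
The standard-time date in Mirkir Prefecture, 14 February 2029, does not fall between 6 November 2028 and 11 February 2029, so daylight saving is not in effect and Mirkir Prefecture is at UTC+08:00.
23:15 UTC + 8h = 07:15 Mirkir Prefecture (rolling into the next day, 14 February 2029).

07:15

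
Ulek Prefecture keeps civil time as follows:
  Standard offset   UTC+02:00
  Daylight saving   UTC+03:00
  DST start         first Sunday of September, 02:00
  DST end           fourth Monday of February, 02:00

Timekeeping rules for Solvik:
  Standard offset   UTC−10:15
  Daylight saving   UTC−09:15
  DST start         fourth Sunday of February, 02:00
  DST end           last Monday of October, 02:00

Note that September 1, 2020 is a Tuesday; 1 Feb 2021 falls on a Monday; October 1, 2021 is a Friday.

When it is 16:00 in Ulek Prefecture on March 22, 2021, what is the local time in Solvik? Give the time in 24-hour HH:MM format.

04:45

1 September 2020 is a Tuesday, so the first Sunday is September 6.
1 February 2021 is a Monday, so the first Monday is February 1 and the fourth is February 22.
March 22, 2021 is outside the daylight-saving period (6 September 2020 – 22 February 2021), so Ulek Prefecture is on standard time, UTC+02:00.
16:00 Ulek Prefecture − 2h = 14:00 UTC.
1 February 2021 is a Monday, so the first Sunday is February 7 and the fourth is February 28.
1 October 2021 is a Friday, so Mondays fall on 4, 11, 18, 25; the last is October 25.
At the standard offset (UTC−10:15), 14:00 UTC − 10h15m = 03:45 Solvik standard time.
The standard-time date in Solvik, March 22, 2021, falls between 28 February and 25 October, so daylight saving is in effect and Solvik is at UTC−09:15.
14:00 UTC − 9h15m = 04:45 Solvik.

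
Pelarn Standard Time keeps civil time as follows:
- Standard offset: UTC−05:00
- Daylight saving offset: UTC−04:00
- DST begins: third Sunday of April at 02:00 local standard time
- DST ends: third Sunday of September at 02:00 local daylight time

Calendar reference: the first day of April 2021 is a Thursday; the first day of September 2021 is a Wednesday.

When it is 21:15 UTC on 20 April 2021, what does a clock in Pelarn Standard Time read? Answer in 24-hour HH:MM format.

17:15

1 April 2021 is a Thursday, so the first Sunday is April 4 and the third is April 18.
1 September 2021 is a Wednesday, so the first Sunday is September 5 and the third is September 19.
At the standard offset (UTC−05:00), 21:15 UTC − 5h = 16:15 Pelarn Standard Time standard time.
The standard-time date in Pelarn Standard Time, 20 April 2021, lies within the daylight-saving period (18 April – 19 September), so Pelarn Standard Time is on daylight time, UTC−04:00.
21:15 UTC − 4h = 17:15 local.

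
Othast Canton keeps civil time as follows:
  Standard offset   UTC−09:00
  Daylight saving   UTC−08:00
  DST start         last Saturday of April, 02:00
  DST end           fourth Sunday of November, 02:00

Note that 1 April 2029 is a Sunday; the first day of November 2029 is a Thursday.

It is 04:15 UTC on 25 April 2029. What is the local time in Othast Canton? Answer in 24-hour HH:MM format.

1 April 2029 is a Sunday, so Saturdays fall on 7, 14, 21, 28; the last is April 28.
1 November 2029 is a Thursday, so the first Sunday is November 4 and the fourth is November 25.
At the standard offset (UTC−09:00), 04:15 UTC − 9h = 19:15 Othast Canton standard time (rolling into the previous day, 24 April 2029).
The standard-time date in Othast Canton, 24 April 2029, does not fall between 28 April and 25 November, so daylight saving is not in effect and Othast Canton is at UTC−09:00.
04:15 UTC − 9h = 19:15 local (rolling into the previous day, 24 April 2029).

19:15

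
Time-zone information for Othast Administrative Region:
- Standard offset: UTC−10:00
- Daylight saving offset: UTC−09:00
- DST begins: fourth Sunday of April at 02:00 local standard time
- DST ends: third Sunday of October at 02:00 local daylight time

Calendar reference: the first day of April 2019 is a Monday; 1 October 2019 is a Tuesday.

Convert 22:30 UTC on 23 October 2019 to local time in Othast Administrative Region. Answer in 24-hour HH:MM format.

1 April 2019 is a Monday, so the first Sunday is April 7 and the fourth is April 28.
1 October 2019 is a Tuesday, so the first Sunday is October 6 and the third is October 20.
At the standard offset (UTC−10:00), 22:30 UTC − 10h = 12:30 Othast Administrative Region standard time.
The standard-time date in Othast Administrative Region, 23 October 2019, does not fall between 28 April and 20 October, so daylight saving is not in effect and Othast Administrative Region is at UTC−10:00.
22:30 UTC − 10h = 12:30 local.

12:30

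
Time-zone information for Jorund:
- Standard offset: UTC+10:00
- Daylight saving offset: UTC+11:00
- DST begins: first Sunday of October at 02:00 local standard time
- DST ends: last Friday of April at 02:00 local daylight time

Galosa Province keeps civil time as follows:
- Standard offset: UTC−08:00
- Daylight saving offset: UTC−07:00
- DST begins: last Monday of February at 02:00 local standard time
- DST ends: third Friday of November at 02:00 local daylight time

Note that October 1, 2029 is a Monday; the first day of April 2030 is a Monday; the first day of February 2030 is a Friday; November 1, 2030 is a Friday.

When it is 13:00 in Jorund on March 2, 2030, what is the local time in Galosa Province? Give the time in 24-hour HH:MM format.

1 October 2029 is a Monday, so the first Sunday is October 7.
1 April 2030 is a Monday, so Fridays fall on 5, 12, 19, 26; the last is April 26.
Daylight saving runs 7 October 2029 – 26 April 2030; March 2, 2030 is inside that window, so Jorund is at UTC+11:00.
13:00 Jorund − 11h = 02:00 UTC.
1 February 2030 is a Friday, so Mondays fall on 4, 11, 18, 25; the last is February 25.
1 November 2030 is a Friday, so the first Friday is November 1 and the third is November 15.
At the standard offset (UTC−08:00), 02:00 UTC − 8h = 18:00 Galosa Province standard time (rolling into the previous day, 1 March 2030).
The standard-time date in Galosa Province, March 1, 2030, falls between 25 February and 15 November, so daylight saving is in effect and Galosa Province is at UTC−07:00.
02:00 UTC − 7h = 19:00 Galosa Province (rolling into the previous day, 1 March 2030).

19:00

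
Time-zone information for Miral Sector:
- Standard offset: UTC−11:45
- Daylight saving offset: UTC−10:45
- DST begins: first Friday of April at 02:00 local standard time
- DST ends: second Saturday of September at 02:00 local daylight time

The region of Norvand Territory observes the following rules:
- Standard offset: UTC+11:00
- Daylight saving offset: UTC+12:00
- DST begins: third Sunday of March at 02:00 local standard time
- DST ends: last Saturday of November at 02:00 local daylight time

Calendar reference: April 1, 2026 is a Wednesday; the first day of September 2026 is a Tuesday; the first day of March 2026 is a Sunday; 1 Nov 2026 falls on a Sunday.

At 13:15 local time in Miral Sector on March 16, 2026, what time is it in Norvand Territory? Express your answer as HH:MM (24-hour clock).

1 April 2026 is a Wednesday, so the first Friday is April 3.
1 September 2026 is a Tuesday, so the first Saturday is September 5 and the second is September 12.
March 16, 2026 does not fall between 3 April and 12 September, so daylight saving is not in effect and Miral Sector is at UTC−11:45.
13:15 Miral Sector + 11h45m = 01:00 UTC (rolling into the next day, 17 March 2026).
1 March 2026 is a Sunday, so the first Sunday is March 1 and the third is March 15.
1 November 2026 is a Sunday, so Saturdays fall on 7, 14, 21, 28; the last is November 28.
At the standard offset (UTC+11:00), 01:00 UTC + 11h = 12:00 Norvand Territory standard time.
Daylight saving runs 15 March – 28 November; the standard-time date in Norvand Territory, March 17, 2026, is inside that window, so Norvand Territory is at UTC+12:00.
01:00 UTC + 12h = 13:00 Norvand Territory.

13:00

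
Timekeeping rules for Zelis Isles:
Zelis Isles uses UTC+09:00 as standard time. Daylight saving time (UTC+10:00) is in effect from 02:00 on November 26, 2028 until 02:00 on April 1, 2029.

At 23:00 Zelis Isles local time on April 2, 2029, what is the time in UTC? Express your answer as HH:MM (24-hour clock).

April 2, 2029 does not fall between 26 November 2028 and 1 April 2029, so daylight saving is not in effect and Zelis Isles is at UTC+09:00.
23:00 local − 9h = 14:00 UTC.

14:00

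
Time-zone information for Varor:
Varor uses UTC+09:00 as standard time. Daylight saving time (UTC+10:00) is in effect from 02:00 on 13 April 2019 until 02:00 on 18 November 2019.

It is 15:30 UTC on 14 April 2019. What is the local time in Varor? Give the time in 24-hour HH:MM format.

At the standard offset (UTC+09:00), 15:30 UTC + 9h = 00:30 Varor standard time (rolling into the next day, 15 April 2019).
The standard-time date in Varor, 15 April 2019, lies within the daylight-saving period (13 April – 18 November), so Varor is on daylight time, UTC+10:00.
15:30 UTC + 10h = 01:30 local (rolling into the next day, 15 April 2019).

01:30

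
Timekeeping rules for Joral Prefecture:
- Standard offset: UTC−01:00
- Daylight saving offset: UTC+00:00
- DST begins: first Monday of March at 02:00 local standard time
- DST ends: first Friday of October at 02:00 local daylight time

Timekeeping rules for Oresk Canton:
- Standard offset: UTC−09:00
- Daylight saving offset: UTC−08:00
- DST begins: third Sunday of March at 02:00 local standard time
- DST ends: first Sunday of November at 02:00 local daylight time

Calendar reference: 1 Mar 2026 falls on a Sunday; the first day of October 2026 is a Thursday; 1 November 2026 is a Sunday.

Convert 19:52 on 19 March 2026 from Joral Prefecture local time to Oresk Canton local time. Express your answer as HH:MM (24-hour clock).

11:52

1 March 2026 is a Sunday, so the first Monday is March 2.
1 October 2026 is a Thursday, so the first Friday is October 2.
Daylight saving runs 2 March – 2 October; 19 March 2026 is inside that window, so Joral Prefecture is at UTC+00:00.
19:52 Joral Prefecture − 0h = 19:52 UTC.
1 March 2026 is a Sunday, so the first Sunday is March 1 and the third is March 15.
1 November 2026 is a Sunday, so the first Sunday is November 1.
At the standard offset (UTC−09:00), 19:52 UTC − 9h = 10:52 Oresk Canton standard time.
The standard-time date in Oresk Canton, 19 March 2026, lies within the daylight-saving period (15 March – 1 November), so Oresk Canton is on daylight time, UTC−08:00.
19:52 UTC − 8h = 11:52 Oresk Canton.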